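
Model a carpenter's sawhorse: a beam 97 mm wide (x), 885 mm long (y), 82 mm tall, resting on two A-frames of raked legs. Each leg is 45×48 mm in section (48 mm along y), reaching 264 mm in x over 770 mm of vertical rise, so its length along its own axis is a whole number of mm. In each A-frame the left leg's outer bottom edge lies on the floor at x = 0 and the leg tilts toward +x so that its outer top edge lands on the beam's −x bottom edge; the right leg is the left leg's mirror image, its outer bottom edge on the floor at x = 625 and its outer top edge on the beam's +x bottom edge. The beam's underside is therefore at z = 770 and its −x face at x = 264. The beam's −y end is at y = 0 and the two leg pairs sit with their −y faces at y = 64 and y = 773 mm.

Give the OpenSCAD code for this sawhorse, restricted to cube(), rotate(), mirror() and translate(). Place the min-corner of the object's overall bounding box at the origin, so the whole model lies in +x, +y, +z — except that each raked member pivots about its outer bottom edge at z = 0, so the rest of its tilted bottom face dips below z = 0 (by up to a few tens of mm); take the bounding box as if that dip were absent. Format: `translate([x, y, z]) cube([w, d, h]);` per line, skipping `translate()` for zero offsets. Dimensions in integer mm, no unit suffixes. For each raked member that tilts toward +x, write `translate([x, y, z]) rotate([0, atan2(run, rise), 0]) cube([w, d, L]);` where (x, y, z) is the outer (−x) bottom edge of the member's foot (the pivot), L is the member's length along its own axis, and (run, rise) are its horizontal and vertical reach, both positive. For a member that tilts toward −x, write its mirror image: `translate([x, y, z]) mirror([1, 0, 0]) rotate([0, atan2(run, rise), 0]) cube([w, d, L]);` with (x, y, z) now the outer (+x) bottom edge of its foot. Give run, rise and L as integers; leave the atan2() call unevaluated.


translate([264, 0, 770]) cube([97, 885, 82]);
translate([0, 64, 0]) rotate([0, atan2(264, 770), 0]) cube([45, 48, 814]);
translate([625, 64, 0]) mirror([1, 0, 0]) rotate([0, atan2(264, 770), 0]) cube([45, 48, 814]);
translate([0, 773, 0]) rotate([0, atan2(264, 770), 0]) cube([45, 48, 814]);
translate([625, 773, 0]) mirror([1, 0, 0]) rotate([0, atan2(264, 770), 0]) cube([45, 48, 814]);


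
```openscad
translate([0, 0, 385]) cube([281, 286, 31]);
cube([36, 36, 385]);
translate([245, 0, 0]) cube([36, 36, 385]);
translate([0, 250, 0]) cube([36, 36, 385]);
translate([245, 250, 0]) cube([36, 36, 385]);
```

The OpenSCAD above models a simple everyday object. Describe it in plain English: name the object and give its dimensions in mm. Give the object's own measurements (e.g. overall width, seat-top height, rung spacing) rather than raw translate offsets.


A simple wooden stool: a rectangular seat 281 mm (x) by 286 mm (y), 31 mm thick, top face at z = 416 mm, on four square legs, each 36×36 mm in cross-section. The legs rest on z = 0, each flush with a corner of the seat.


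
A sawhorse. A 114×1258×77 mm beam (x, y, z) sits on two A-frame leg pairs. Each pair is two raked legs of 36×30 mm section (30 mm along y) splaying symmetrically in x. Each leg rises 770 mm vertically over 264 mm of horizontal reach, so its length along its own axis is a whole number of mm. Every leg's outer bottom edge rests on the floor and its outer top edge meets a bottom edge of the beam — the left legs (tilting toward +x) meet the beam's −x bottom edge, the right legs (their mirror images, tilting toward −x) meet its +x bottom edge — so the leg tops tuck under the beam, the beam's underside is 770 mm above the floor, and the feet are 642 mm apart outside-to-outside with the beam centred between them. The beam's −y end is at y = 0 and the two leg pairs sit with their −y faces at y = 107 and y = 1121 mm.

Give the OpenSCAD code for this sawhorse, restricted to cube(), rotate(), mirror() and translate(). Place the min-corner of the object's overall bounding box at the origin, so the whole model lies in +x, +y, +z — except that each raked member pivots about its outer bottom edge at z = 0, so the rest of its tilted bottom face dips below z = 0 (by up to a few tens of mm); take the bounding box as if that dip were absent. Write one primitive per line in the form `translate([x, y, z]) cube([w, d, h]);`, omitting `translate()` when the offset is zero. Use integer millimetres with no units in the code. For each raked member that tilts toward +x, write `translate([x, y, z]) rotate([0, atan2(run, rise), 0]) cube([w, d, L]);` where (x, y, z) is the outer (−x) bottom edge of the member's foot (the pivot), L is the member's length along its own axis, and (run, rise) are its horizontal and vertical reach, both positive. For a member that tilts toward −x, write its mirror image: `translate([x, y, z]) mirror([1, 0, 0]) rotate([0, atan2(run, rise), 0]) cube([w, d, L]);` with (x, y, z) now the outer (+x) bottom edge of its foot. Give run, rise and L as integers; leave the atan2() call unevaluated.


translate([264, 0, 770]) cube([114, 1258, 77]);
translate([0, 107, 0]) rotate([0, atan2(264, 770), 0]) cube([36, 30, 814]);
translate([642, 107, 0]) mirror([1, 0, 0]) rotate([0, atan2(264, 770), 0]) cube([36, 30, 814]);
translate([0, 1121, 0]) rotate([0, atan2(264, 770), 0]) cube([36, 30, 814]);
translate([642, 1121, 0]) mirror([1, 0, 0]) rotate([0, atan2(264, 770), 0]) cube([36, 30, 814]);


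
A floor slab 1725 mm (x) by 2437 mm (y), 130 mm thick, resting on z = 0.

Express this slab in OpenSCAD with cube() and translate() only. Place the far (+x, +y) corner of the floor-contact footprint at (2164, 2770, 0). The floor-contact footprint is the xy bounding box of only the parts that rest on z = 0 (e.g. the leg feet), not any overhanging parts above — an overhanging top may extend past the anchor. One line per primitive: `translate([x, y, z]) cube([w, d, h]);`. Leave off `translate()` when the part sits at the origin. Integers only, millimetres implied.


translate([439, 333, 0]) cube([1725, 2437, 130]);


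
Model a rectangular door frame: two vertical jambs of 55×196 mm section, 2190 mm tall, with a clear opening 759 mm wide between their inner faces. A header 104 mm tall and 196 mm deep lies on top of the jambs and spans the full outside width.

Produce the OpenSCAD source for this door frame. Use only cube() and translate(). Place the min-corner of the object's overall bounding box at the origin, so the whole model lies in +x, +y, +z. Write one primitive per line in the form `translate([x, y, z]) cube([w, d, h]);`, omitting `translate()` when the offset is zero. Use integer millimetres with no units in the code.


cube([55, 196, 2190]);
translate([814, 0, 0]) cube([55, 196, 2190]);
translate([0, 0, 2190]) cube([869, 196, 104]);


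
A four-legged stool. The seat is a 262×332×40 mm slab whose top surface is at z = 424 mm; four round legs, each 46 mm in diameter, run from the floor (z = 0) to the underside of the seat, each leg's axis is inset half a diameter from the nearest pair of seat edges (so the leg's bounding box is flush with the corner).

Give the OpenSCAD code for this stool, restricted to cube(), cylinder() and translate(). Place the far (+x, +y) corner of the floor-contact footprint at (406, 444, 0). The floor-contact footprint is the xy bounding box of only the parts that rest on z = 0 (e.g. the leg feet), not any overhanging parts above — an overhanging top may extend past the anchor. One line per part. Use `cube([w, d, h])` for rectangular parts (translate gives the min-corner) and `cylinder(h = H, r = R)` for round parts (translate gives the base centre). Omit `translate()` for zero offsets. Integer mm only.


translate([144, 112, 384]) cube([262, 332, 40]);
translate([167, 135, 0]) cylinder(h = 384, r = 23);
translate([383, 135, 0]) cylinder(h = 384, r = 23);
translate([167, 421, 0]) cylinder(h = 384, r = 23);
translate([383, 421, 0]) cylinder(h = 384, r = 23);


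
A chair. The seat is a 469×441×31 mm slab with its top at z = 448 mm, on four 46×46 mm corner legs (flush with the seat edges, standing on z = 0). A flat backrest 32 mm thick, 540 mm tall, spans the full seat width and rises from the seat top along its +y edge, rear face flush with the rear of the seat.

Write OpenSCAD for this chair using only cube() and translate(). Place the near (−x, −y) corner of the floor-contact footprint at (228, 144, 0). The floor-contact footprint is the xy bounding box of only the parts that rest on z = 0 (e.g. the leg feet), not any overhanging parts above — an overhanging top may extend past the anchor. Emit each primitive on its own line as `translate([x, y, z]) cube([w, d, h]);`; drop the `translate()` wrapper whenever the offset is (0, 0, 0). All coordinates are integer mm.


// leg_h = 448 - 31 = 417
translate([228, 144, 417]) cube([469, 441, 31]);
translate([228, 144, 0]) cube([46, 46, 417]);
translate([651, 144, 0]) cube([46, 46, 417]);
translate([228, 539, 0]) cube([46, 46, 417]);
translate([651, 539, 0]) cube([46, 46, 417]);
translate([228, 553, 448]) cube([469, 32, 540]);


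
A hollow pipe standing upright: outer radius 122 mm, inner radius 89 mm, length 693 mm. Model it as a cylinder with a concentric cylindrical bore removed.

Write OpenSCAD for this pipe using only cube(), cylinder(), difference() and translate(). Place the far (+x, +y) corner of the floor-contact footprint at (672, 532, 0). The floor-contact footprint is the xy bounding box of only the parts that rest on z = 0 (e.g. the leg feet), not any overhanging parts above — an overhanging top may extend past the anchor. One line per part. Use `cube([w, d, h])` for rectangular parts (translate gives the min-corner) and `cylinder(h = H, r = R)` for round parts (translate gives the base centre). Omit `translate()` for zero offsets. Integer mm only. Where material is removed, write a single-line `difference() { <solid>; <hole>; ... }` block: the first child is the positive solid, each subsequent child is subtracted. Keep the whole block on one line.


difference() { translate([550, 410, 0]) cylinder(h = 693, r = 122); translate([550, 410, 0]) cylinder(h = 693, r = 89); }


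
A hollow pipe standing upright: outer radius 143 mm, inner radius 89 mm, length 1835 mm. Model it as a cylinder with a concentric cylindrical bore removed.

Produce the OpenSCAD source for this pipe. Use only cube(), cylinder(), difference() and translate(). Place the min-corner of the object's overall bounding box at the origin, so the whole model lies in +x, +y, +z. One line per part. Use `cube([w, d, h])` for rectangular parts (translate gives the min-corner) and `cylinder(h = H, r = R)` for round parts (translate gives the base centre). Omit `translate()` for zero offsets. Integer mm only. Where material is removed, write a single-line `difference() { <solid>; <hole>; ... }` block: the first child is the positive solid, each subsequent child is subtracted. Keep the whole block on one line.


difference() { translate([143, 143, 0]) cylinder(h = 1835, r = 143); translate([143, 143, 0]) cylinder(h = 1835, r = 89); }


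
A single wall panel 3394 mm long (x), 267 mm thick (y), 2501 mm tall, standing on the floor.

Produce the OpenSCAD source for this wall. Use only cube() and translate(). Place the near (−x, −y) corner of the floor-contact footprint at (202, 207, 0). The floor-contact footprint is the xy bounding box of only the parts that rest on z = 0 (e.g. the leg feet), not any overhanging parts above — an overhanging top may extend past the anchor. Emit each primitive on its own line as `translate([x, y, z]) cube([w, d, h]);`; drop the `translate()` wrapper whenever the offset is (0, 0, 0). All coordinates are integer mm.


translate([202, 207, 0]) cube([3394, 267, 2501]);


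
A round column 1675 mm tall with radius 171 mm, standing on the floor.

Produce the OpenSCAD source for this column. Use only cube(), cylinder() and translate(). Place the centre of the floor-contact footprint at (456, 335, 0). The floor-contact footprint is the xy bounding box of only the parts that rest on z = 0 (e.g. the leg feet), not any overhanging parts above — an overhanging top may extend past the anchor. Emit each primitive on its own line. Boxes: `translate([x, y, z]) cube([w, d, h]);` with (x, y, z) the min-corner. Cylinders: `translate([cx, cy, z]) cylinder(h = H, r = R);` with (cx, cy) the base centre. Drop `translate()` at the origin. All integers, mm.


translate([456, 335, 0]) cylinder(h = 1675, r = 171);


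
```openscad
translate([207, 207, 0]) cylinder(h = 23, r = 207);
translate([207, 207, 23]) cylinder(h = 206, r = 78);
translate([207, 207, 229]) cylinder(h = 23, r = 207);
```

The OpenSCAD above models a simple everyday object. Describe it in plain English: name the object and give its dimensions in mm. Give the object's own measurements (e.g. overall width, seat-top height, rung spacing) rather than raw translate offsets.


A spool: two coaxial disc flanges of radius 207 mm and thickness 23 mm, joined by a core cylinder of radius 78 mm and height 206 mm. The lower flange rests on z = 0 and the three cylinders share a vertical axis.


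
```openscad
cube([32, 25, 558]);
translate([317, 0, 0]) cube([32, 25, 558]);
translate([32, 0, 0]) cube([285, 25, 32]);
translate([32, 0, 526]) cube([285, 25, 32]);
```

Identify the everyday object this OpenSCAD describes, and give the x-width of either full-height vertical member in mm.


A picture frame. The border width is 32 mm.

Four thin pieces enclosing a rectangular opening — a picture frame. The two full-height stiles are 558 mm tall; the top rail sits at z = 526 and is 32 mm tall, so the border above the opening is 558 − 526 = 32 mm, matching the stile x-width.


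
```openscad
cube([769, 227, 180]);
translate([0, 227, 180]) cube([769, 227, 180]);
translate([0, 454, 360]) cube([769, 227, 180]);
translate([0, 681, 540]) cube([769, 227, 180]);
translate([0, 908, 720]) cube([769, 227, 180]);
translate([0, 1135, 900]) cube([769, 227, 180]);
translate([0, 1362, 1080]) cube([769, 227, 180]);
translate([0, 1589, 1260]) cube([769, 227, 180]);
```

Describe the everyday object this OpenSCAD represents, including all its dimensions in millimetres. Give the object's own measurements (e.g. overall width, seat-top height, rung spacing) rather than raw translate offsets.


A straight staircase of 8 solid steps. Each step is 769 mm wide (x), 227 mm deep (y, the going) and 180 mm tall (the rise). The first step rests on the floor; each subsequent step sits one going further in +y and one rise higher in +z, directly behind and above the previous step with no overlap.


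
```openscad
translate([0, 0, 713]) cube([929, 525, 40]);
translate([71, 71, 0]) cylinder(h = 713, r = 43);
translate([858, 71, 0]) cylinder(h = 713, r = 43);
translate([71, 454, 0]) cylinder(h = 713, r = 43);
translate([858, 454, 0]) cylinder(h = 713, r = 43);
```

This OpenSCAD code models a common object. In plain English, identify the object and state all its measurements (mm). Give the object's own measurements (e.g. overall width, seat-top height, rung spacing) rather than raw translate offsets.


A table: top 929 mm (x) × 525 mm (y), 40 mm thick, upper face at z = 753 mm, on four round legs of 86 mm diameter, each leg's bounding box inset 28 mm from the nearest pair of top edges from z = 0 to the bottom of the top.


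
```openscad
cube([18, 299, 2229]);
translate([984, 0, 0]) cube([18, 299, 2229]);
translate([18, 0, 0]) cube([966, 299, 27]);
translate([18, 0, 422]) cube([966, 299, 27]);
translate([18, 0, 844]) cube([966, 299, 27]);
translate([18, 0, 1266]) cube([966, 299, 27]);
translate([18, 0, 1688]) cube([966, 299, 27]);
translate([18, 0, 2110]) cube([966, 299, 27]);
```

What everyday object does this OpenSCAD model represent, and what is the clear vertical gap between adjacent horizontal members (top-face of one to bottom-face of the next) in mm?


A bookshelf. The clear shelf gap is 395 mm.

Two tall side panels with 6 horizontal boards between them — a bookshelf. The first two shelf undersides are at z = 0 and z = 422; with shelf thickness 27, the clear gap is 422 − 0 − 27 = 395 mm.


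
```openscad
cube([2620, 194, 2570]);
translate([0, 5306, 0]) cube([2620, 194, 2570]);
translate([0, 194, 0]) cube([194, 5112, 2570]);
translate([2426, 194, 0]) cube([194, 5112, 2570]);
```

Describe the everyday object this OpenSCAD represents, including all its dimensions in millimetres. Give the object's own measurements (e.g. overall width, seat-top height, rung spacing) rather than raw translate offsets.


The wall frame of a small rectangular building: four walls, each 2570 mm tall and 194 mm thick, enclosing a footprint 2620 mm (x) by 5500 mm (y) outside-to-outside, with no floor or roof. The front and back walls (the −y and +y sides) span the full width; the two side walls fit between them.


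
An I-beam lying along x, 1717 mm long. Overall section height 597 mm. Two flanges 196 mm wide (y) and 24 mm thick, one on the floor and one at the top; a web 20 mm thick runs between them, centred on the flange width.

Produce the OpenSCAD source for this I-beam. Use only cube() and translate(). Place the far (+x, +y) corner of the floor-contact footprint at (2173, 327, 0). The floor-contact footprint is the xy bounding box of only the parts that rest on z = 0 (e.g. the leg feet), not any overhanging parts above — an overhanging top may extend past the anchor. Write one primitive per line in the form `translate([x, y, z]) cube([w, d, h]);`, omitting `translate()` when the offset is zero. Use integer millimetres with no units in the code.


translate([456, 131, 0]) cube([1717, 196, 24]);
translate([456, 219, 24]) cube([1717, 20, 549]);
translate([456, 131, 573]) cube([1717, 196, 24]);


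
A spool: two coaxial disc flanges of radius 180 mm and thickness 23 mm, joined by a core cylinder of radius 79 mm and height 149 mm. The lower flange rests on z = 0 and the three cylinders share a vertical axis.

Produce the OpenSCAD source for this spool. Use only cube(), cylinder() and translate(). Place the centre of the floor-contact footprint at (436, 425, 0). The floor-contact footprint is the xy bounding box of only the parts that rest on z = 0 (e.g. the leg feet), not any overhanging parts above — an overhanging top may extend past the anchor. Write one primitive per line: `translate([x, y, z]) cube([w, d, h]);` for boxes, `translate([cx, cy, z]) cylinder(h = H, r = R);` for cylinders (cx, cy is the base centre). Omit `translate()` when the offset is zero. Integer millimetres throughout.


translate([436, 425, 0]) cylinder(h = 23, r = 180);
translate([436, 425, 23]) cylinder(h = 149, r = 79);
translate([436, 425, 172]) cylinder(h = 23, r = 180);


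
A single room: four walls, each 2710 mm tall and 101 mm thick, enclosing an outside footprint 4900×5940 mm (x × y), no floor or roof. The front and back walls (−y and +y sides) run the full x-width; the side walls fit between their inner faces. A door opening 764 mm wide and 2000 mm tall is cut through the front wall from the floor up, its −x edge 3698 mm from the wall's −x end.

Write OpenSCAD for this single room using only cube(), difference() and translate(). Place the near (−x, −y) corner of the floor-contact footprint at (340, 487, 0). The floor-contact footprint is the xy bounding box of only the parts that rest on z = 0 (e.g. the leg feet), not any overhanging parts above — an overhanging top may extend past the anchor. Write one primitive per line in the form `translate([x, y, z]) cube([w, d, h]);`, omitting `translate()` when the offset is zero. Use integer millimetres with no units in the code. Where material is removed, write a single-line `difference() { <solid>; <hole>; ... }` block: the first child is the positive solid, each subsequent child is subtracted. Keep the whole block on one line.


difference() { translate([340, 487, 0]) cube([4900, 101, 2710]); translate([4038, 487, 0]) cube([764, 101, 2000]); }
translate([340, 6326, 0]) cube([4900, 101, 2710]);
translate([340, 588, 0]) cube([101, 5738, 2710]);
translate([5139, 588, 0]) cube([101, 5738, 2710]);


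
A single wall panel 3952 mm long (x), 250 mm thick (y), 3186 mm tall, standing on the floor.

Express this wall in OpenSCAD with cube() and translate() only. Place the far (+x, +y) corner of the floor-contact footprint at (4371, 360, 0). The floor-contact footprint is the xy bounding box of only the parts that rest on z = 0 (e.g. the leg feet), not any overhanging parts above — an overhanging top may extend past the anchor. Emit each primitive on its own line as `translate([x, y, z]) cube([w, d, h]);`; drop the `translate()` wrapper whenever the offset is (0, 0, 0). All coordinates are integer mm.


translate([419, 110, 0]) cube([3952, 250, 3186]);


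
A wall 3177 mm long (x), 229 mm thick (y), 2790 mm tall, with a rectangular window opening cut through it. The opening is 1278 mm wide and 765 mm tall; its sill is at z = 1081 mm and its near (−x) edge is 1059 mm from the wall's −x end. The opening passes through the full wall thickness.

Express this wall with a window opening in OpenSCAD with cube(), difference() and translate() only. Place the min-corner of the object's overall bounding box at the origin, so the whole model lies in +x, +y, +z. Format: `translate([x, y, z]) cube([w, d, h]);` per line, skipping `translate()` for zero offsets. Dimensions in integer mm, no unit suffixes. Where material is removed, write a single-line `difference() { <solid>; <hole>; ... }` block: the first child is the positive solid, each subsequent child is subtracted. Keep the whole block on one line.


difference() { cube([3177, 229, 2790]); translate([1059, 0, 1081]) cube([1278, 229, 765]); }


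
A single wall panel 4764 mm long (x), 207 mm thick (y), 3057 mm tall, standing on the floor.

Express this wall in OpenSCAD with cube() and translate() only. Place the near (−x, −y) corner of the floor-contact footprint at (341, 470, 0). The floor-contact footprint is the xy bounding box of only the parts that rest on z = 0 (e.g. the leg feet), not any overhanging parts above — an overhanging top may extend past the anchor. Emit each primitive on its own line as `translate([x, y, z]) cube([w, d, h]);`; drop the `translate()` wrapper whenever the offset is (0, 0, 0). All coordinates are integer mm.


translate([341, 470, 0]) cube([4764, 207, 3057]);


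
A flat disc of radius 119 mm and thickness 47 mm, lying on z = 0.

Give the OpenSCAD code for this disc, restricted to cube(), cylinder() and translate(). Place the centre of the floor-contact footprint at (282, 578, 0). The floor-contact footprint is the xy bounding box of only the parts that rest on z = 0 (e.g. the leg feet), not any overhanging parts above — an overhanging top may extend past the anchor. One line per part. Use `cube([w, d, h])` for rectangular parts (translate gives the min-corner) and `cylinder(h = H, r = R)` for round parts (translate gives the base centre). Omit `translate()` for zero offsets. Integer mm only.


translate([282, 578, 0]) cylinder(h = 47, r = 119);


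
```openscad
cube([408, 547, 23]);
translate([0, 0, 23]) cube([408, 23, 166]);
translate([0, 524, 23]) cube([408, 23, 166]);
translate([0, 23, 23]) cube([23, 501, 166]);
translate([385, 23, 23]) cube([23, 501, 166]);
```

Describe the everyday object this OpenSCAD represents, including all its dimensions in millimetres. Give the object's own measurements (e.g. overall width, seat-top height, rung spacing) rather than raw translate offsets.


An open-topped rectangular box: outside dimensions 408×547×189 mm, with a uniform wall and base thickness of 23 mm. The base is a full 408×547 slab on the floor; four walls sit on top of the base. The front and back walls (the −y and +y sides) span the full width; the two side walls fit between them.


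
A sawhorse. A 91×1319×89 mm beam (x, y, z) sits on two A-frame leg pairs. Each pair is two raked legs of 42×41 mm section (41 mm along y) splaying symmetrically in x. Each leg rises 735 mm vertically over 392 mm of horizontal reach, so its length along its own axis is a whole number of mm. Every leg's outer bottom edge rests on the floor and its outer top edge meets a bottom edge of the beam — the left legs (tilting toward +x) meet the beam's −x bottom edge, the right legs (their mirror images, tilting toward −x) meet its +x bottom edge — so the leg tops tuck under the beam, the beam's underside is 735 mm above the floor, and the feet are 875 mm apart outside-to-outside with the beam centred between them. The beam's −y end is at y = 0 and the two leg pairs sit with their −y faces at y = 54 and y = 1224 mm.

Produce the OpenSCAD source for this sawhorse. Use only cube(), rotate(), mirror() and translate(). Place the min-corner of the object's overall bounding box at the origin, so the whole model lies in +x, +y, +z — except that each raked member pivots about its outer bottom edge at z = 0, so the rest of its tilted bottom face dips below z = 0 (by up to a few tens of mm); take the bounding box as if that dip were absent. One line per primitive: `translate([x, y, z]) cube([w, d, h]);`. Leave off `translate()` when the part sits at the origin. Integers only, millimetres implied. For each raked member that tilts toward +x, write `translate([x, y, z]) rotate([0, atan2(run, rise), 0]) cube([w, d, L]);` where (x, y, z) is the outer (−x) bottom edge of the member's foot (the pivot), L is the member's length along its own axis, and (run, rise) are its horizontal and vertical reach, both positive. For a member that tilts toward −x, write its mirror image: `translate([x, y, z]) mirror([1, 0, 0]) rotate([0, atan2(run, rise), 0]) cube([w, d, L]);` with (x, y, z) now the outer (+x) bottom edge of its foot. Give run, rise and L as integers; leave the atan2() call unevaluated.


// leg length = √(392² + 735²) = 833
// right-leg outer foot x = 2·392 + 91 = 875
// beam min-corner = (392, 0, 735)
translate([392, 0, 735]) cube([91, 1319, 89]);
translate([0, 54, 0]) rotate([0, atan2(392, 735), 0]) cube([42, 41, 833]);
translate([875, 54, 0]) mirror([1, 0, 0]) rotate([0, atan2(392, 735), 0]) cube([42, 41, 833]);
translate([0, 1224, 0]) rotate([0, atan2(392, 735), 0]) cube([42, 41, 833]);
translate([875, 1224, 0]) mirror([1, 0, 0]) rotate([0, atan2(392, 735), 0]) cube([42, 41, 833]);


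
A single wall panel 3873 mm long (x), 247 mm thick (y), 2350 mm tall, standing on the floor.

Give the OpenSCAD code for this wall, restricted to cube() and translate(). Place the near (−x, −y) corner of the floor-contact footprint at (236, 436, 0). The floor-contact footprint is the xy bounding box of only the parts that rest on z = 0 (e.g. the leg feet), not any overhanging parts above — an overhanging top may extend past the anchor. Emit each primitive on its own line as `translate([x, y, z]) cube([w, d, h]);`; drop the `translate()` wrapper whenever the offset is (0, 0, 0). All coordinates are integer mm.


translate([236, 436, 0]) cube([3873, 247, 2350]);


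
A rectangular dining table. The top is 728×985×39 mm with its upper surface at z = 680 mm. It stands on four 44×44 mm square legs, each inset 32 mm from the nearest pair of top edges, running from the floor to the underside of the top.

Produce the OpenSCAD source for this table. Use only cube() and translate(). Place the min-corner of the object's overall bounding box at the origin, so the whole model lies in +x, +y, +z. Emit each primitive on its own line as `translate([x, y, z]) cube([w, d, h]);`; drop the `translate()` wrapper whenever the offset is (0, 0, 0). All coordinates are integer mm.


translate([0, 0, 641]) cube([728, 985, 39]);
translate([32, 32, 0]) cube([44, 44, 641]);
translate([652, 32, 0]) cube([44, 44, 641]);
translate([32, 909, 0]) cube([44, 44, 641]);
translate([652, 909, 0]) cube([44, 44, 641]);


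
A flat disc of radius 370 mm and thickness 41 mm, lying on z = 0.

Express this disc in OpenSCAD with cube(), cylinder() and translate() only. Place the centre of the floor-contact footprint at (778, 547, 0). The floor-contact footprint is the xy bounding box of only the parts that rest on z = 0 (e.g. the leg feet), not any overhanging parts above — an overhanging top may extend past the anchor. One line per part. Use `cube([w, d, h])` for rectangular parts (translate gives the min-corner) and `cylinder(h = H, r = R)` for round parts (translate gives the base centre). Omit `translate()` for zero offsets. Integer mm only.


translate([778, 547, 0]) cylinder(h = 41, r = 370);


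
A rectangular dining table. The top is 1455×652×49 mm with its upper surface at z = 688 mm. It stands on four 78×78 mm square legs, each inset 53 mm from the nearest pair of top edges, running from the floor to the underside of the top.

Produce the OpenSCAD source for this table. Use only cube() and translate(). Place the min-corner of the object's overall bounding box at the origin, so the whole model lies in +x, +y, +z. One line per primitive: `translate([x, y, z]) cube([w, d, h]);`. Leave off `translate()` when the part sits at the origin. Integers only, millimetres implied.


// leg_h = 688 - 49 = 639
translate([0, 0, 639]) cube([1455, 652, 49]);
translate([53, 53, 0]) cube([78, 78, 639]);
translate([1324, 53, 0]) cube([78, 78, 639]);
translate([53, 521, 0]) cube([78, 78, 639]);
translate([1324, 521, 0]) cube([78, 78, 639]);


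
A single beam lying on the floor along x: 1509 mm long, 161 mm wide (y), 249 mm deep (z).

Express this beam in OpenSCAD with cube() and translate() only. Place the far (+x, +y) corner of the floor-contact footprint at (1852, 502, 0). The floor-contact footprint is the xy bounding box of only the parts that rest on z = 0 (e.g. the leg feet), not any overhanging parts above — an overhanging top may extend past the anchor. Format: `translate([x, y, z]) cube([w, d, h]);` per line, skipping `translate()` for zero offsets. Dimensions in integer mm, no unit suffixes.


translate([343, 341, 0]) cube([1509, 161, 249]);


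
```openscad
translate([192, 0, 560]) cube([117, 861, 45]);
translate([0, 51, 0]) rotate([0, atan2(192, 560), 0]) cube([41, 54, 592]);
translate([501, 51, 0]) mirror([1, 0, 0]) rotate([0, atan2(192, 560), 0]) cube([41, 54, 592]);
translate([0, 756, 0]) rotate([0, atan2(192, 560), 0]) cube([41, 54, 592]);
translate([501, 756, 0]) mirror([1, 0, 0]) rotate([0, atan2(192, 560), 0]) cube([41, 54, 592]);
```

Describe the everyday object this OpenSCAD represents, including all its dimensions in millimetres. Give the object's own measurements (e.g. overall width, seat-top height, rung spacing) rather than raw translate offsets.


A sawhorse. A 117×861×45 mm beam (x, y, z) sits on two A-frame leg pairs. Each pair is two raked legs of 41×54 mm section (54 mm along y) splaying symmetrically in x. Each leg rises 560 mm vertically over 192 mm of horizontal reach and is 592 mm long along its own axis. Every leg's outer bottom edge rests on the floor and its outer top edge meets a bottom edge of the beam — the left legs (tilting toward +x) meet the beam's −x bottom edge, the right legs (their mirror images, tilting toward −x) meet its +x bottom edge — so the leg tops tuck under the beam, the beam's underside is 560 mm above the floor, and the feet are 501 mm apart outside-to-outside with the beam centred between them. The two leg pairs are set in 51 mm from either end of the beam.


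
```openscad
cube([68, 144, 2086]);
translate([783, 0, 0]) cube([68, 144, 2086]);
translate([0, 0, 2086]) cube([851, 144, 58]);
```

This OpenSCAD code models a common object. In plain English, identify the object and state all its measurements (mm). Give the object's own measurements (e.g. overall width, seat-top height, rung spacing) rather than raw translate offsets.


A door frame. The clear opening is 715 mm wide and 2086 mm high. Two 68 mm wide jambs, 144 mm deep, stand either side of the opening from the floor to the top of the opening. A 58 mm thick head sits across the top of both jambs, spanning the full outside width of the frame.


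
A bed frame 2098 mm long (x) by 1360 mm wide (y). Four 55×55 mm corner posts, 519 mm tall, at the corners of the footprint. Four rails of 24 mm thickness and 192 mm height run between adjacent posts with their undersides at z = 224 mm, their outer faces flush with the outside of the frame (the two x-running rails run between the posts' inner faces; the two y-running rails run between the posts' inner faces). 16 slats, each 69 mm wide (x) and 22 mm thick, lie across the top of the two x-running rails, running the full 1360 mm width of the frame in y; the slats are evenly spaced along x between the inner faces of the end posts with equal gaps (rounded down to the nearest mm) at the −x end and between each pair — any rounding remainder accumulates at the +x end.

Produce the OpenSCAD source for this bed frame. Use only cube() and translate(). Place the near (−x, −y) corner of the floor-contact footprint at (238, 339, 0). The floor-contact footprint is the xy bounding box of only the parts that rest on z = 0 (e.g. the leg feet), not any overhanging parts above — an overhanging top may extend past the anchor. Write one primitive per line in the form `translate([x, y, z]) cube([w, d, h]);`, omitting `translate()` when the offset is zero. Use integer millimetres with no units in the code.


translate([238, 339, 0]) cube([55, 55, 519]);
translate([238, 1644, 0]) cube([55, 55, 519]);
translate([2281, 339, 0]) cube([55, 55, 519]);
translate([2281, 1644, 0]) cube([55, 55, 519]);
translate([293, 339, 224]) cube([1988, 24, 192]);
translate([293, 1675, 224]) cube([1988, 24, 192]);
translate([238, 394, 224]) cube([24, 1250, 192]);
translate([2312, 394, 224]) cube([24, 1250, 192]);
translate([345, 339, 416]) cube([69, 1360, 22]);
translate([466, 339, 416]) cube([69, 1360, 22]);
translate([587, 339, 416]) cube([69, 1360, 22]);
translate([708, 339, 416]) cube([69, 1360, 22]);
translate([829, 339, 416]) cube([69, 1360, 22]);
translate([950, 339, 416]) cube([69, 1360, 22]);
translate([1071, 339, 416]) cube([69, 1360, 22]);
translate([1192, 339, 416]) cube([69, 1360, 22]);
translate([1313, 339, 416]) cube([69, 1360, 22]);
translate([1434, 339, 416]) cube([69, 1360, 22]);
translate([1555, 339, 416]) cube([69, 1360, 22]);
translate([1676, 339, 416]) cube([69, 1360, 22]);
translate([1797, 339, 416]) cube([69, 1360, 22]);
translate([1918, 339, 416]) cube([69, 1360, 22]);
translate([2039, 339, 416]) cube([69, 1360, 22]);
translate([2160, 339, 416]) cube([69, 1360, 22]);


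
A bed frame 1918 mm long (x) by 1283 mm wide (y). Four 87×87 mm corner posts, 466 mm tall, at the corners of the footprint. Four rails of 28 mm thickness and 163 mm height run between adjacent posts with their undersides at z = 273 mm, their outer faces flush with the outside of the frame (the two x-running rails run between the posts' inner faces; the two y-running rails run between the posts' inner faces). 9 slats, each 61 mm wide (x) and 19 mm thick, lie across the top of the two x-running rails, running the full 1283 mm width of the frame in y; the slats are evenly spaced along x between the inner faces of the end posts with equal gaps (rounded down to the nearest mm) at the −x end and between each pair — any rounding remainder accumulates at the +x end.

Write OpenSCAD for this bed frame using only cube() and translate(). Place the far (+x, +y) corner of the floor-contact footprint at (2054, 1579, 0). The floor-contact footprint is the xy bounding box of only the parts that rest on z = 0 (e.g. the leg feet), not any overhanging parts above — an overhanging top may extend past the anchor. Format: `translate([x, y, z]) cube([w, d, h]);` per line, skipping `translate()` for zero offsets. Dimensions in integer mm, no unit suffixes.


// slat z = rail_z + rail_h = 273 + 163 = 436
// slat gap = ⌊(1744 − 9·61) / 10⌋ = 119
translate([136, 296, 0]) cube([87, 87, 466]);
translate([136, 1492, 0]) cube([87, 87, 466]);
translate([1967, 296, 0]) cube([87, 87, 466]);
translate([1967, 1492, 0]) cube([87, 87, 466]);
translate([223, 296, 273]) cube([1744, 28, 163]);
translate([223, 1551, 273]) cube([1744, 28, 163]);
translate([136, 383, 273]) cube([28, 1109, 163]);
translate([2026, 383, 273]) cube([28, 1109, 163]);
translate([342, 296, 436]) cube([61, 1283, 19]);
translate([522, 296, 436]) cube([61, 1283, 19]);
translate([702, 296, 436]) cube([61, 1283, 19]);
translate([882, 296, 436]) cube([61, 1283, 19]);
translate([1062, 296, 436]) cube([61, 1283, 19]);
translate([1242, 296, 436]) cube([61, 1283, 19]);
translate([1422, 296, 436]) cube([61, 1283, 19]);
translate([1602, 296, 436]) cube([61, 1283, 19]);
translate([1782, 296, 436]) cube([61, 1283, 19]);


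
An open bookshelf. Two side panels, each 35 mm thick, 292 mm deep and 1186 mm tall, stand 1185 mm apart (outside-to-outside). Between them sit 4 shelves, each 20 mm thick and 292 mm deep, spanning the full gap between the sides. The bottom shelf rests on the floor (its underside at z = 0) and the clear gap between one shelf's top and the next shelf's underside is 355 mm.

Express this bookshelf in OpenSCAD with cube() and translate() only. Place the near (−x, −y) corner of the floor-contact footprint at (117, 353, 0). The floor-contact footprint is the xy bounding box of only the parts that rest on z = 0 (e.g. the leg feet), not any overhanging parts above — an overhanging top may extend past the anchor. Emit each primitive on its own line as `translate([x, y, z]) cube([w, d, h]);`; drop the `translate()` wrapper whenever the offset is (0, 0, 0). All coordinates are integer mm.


translate([117, 353, 0]) cube([35, 292, 1186]);
translate([1267, 353, 0]) cube([35, 292, 1186]);
translate([152, 353, 0]) cube([1115, 292, 20]);
translate([152, 353, 375]) cube([1115, 292, 20]);
translate([152, 353, 750]) cube([1115, 292, 20]);
translate([152, 353, 1125]) cube([1115, 292, 20]);


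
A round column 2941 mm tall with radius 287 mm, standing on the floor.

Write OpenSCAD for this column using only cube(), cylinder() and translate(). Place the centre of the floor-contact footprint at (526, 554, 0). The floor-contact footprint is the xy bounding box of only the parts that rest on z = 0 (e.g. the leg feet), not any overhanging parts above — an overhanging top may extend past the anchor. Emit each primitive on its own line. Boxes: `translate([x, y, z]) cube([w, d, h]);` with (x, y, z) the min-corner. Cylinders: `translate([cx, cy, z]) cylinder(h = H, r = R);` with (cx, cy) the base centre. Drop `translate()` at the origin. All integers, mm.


translate([526, 554, 0]) cylinder(h = 2941, r = 287);


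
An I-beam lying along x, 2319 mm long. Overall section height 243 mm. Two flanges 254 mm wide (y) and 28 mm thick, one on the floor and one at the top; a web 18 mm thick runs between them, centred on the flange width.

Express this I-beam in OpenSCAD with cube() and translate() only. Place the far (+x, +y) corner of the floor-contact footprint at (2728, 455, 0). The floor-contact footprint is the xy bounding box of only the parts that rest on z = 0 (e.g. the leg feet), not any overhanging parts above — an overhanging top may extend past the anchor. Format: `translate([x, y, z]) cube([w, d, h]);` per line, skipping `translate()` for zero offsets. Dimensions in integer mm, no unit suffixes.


translate([409, 201, 0]) cube([2319, 254, 28]);
translate([409, 319, 28]) cube([2319, 18, 187]);
translate([409, 201, 215]) cube([2319, 254, 28]);


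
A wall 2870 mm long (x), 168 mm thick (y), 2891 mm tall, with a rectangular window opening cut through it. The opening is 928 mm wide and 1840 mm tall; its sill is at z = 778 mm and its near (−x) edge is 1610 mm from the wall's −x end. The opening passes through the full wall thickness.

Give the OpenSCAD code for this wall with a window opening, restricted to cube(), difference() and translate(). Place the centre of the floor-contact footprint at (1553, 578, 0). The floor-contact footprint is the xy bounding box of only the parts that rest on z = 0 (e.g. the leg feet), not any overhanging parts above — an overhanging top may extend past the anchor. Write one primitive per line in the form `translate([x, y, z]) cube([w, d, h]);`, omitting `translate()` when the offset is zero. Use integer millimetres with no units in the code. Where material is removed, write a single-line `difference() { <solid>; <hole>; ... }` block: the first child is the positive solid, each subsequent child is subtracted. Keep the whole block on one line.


difference() { translate([118, 494, 0]) cube([2870, 168, 2891]); translate([1728, 494, 778]) cube([928, 168, 1840]); }
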